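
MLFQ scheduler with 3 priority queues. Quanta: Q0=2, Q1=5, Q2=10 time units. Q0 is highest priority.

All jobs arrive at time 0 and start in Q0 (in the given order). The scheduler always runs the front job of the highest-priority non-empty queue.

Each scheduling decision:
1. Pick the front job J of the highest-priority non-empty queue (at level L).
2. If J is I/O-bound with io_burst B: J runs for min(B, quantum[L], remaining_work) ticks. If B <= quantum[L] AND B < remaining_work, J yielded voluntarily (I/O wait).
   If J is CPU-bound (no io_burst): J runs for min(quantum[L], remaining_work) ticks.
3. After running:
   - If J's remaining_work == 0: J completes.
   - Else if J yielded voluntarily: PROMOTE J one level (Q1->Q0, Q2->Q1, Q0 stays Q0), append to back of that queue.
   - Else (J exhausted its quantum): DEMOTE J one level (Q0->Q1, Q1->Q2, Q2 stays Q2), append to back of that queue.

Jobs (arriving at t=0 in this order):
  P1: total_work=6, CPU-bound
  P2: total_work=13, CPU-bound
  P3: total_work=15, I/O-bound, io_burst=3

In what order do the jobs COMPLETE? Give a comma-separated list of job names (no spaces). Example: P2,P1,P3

Answer: P1,P3,P2

Derivation:
t=0-2: P1@Q0 runs 2, rem=4, quantum used, demote→Q1. Q0=[P2,P3] Q1=[P1] Q2=[]
t=2-4: P2@Q0 runs 2, rem=11, quantum used, demote→Q1. Q0=[P3] Q1=[P1,P2] Q2=[]
t=4-6: P3@Q0 runs 2, rem=13, quantum used, demote→Q1. Q0=[] Q1=[P1,P2,P3] Q2=[]
t=6-10: P1@Q1 runs 4, rem=0, completes. Q0=[] Q1=[P2,P3] Q2=[]
t=10-15: P2@Q1 runs 5, rem=6, quantum used, demote→Q2. Q0=[] Q1=[P3] Q2=[P2]
t=15-18: P3@Q1 runs 3, rem=10, I/O yield, promote→Q0. Q0=[P3] Q1=[] Q2=[P2]
t=18-20: P3@Q0 runs 2, rem=8, quantum used, demote→Q1. Q0=[] Q1=[P3] Q2=[P2]
t=20-23: P3@Q1 runs 3, rem=5, I/O yield, promote→Q0. Q0=[P3] Q1=[] Q2=[P2]
t=23-25: P3@Q0 runs 2, rem=3, quantum used, demote→Q1. Q0=[] Q1=[P3] Q2=[P2]
t=25-28: P3@Q1 runs 3, rem=0, completes. Q0=[] Q1=[] Q2=[P2]
t=28-34: P2@Q2 runs 6, rem=0, completes. Q0=[] Q1=[] Q2=[]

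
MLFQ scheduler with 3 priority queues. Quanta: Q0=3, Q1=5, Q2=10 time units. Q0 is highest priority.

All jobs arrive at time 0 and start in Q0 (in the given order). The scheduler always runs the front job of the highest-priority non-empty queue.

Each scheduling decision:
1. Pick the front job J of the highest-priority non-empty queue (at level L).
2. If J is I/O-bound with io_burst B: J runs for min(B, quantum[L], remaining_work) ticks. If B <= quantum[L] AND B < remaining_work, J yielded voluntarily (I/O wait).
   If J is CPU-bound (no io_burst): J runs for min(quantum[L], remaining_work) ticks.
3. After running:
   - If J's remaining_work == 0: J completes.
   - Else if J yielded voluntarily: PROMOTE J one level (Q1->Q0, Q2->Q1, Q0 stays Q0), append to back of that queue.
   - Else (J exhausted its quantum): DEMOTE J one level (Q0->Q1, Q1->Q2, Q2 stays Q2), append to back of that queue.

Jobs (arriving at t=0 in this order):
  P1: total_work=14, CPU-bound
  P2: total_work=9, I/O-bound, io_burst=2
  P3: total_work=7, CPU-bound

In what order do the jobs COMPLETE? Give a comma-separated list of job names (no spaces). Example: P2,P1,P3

t=0-3: P1@Q0 runs 3, rem=11, quantum used, demote→Q1. Q0=[P2,P3] Q1=[P1] Q2=[]
t=3-5: P2@Q0 runs 2, rem=7, I/O yield, promote→Q0. Q0=[P3,P2] Q1=[P1] Q2=[]
t=5-8: P3@Q0 runs 3, rem=4, quantum used, demote→Q1. Q0=[P2] Q1=[P1,P3] Q2=[]
t=8-10: P2@Q0 runs 2, rem=5, I/O yield, promote→Q0. Q0=[P2] Q1=[P1,P3] Q2=[]
t=10-12: P2@Q0 runs 2, rem=3, I/O yield, promote→Q0. Q0=[P2] Q1=[P1,P3] Q2=[]
t=12-14: P2@Q0 runs 2, rem=1, I/O yield, promote→Q0. Q0=[P2] Q1=[P1,P3] Q2=[]
t=14-15: P2@Q0 runs 1, rem=0, completes. Q0=[] Q1=[P1,P3] Q2=[]
t=15-20: P1@Q1 runs 5, rem=6, quantum used, demote→Q2. Q0=[] Q1=[P3] Q2=[P1]
t=20-24: P3@Q1 runs 4, rem=0, completes. Q0=[] Q1=[] Q2=[P1]
t=24-30: P1@Q2 runs 6, rem=0, completes. Q0=[] Q1=[] Q2=[]

Answer: P2,P3,P1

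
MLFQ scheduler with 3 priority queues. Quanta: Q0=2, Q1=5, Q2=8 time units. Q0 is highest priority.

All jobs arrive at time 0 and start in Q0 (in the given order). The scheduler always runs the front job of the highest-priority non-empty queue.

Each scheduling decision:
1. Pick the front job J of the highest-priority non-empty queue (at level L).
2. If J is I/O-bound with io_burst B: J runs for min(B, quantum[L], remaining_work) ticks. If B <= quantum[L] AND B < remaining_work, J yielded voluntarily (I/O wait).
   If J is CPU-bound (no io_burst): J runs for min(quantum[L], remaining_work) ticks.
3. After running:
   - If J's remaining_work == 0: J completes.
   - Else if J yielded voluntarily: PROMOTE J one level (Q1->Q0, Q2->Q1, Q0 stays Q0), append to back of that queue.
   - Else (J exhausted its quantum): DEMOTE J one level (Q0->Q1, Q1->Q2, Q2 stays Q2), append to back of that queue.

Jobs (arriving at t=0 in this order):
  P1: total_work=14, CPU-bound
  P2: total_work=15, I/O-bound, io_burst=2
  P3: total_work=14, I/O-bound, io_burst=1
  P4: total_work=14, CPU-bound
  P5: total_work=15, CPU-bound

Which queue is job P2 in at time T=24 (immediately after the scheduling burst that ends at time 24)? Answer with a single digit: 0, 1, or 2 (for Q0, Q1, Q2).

Answer: 0

Derivation:
t=0-2: P1@Q0 runs 2, rem=12, quantum used, demote→Q1. Q0=[P2,P3,P4,P5] Q1=[P1] Q2=[]
t=2-4: P2@Q0 runs 2, rem=13, I/O yield, promote→Q0. Q0=[P3,P4,P5,P2] Q1=[P1] Q2=[]
t=4-5: P3@Q0 runs 1, rem=13, I/O yield, promote→Q0. Q0=[P4,P5,P2,P3] Q1=[P1] Q2=[]
t=5-7: P4@Q0 runs 2, rem=12, quantum used, demote→Q1. Q0=[P5,P2,P3] Q1=[P1,P4] Q2=[]
t=7-9: P5@Q0 runs 2, rem=13, quantum used, demote→Q1. Q0=[P2,P3] Q1=[P1,P4,P5] Q2=[]
t=9-11: P2@Q0 runs 2, rem=11, I/O yield, promote→Q0. Q0=[P3,P2] Q1=[P1,P4,P5] Q2=[]
t=11-12: P3@Q0 runs 1, rem=12, I/O yield, promote→Q0. Q0=[P2,P3] Q1=[P1,P4,P5] Q2=[]
t=12-14: P2@Q0 runs 2, rem=9, I/O yield, promote→Q0. Q0=[P3,P2] Q1=[P1,P4,P5] Q2=[]
t=14-15: P3@Q0 runs 1, rem=11, I/O yield, promote→Q0. Q0=[P2,P3] Q1=[P1,P4,P5] Q2=[]
t=15-17: P2@Q0 runs 2, rem=7, I/O yield, promote→Q0. Q0=[P3,P2] Q1=[P1,P4,P5] Q2=[]
t=17-18: P3@Q0 runs 1, rem=10, I/O yield, promote→Q0. Q0=[P2,P3] Q1=[P1,P4,P5] Q2=[]
t=18-20: P2@Q0 runs 2, rem=5, I/O yield, promote→Q0. Q0=[P3,P2] Q1=[P1,P4,P5] Q2=[]
t=20-21: P3@Q0 runs 1, rem=9, I/O yield, promote→Q0. Q0=[P2,P3] Q1=[P1,P4,P5] Q2=[]
t=21-23: P2@Q0 runs 2, rem=3, I/O yield, promote→Q0. Q0=[P3,P2] Q1=[P1,P4,P5] Q2=[]
t=23-24: P3@Q0 runs 1, rem=8, I/O yield, promote→Q0. Q0=[P2,P3] Q1=[P1,P4,P5] Q2=[]
t=24-26: P2@Q0 runs 2, rem=1, I/O yield, promote→Q0. Q0=[P3,P2] Q1=[P1,P4,P5] Q2=[]
t=26-27: P3@Q0 runs 1, rem=7, I/O yield, promote→Q0. Q0=[P2,P3] Q1=[P1,P4,P5] Q2=[]
t=27-28: P2@Q0 runs 1, rem=0, completes. Q0=[P3] Q1=[P1,P4,P5] Q2=[]
t=28-29: P3@Q0 runs 1, rem=6, I/O yield, promote→Q0. Q0=[P3] Q1=[P1,P4,P5] Q2=[]
t=29-30: P3@Q0 runs 1, rem=5, I/O yield, promote→Q0. Q0=[P3] Q1=[P1,P4,P5] Q2=[]
t=30-31: P3@Q0 runs 1, rem=4, I/O yield, promote→Q0. Q0=[P3] Q1=[P1,P4,P5] Q2=[]
t=31-32: P3@Q0 runs 1, rem=3, I/O yield, promote→Q0. Q0=[P3] Q1=[P1,P4,P5] Q2=[]
t=32-33: P3@Q0 runs 1, rem=2, I/O yield, promote→Q0. Q0=[P3] Q1=[P1,P4,P5] Q2=[]
t=33-34: P3@Q0 runs 1, rem=1, I/O yield, promote→Q0. Q0=[P3] Q1=[P1,P4,P5] Q2=[]
t=34-35: P3@Q0 runs 1, rem=0, completes. Q0=[] Q1=[P1,P4,P5] Q2=[]
t=35-40: P1@Q1 runs 5, rem=7, quantum used, demote→Q2. Q0=[] Q1=[P4,P5] Q2=[P1]
t=40-45: P4@Q1 runs 5, rem=7, quantum used, demote→Q2. Q0=[] Q1=[P5] Q2=[P1,P4]
t=45-50: P5@Q1 runs 5, rem=8, quantum used, demote→Q2. Q0=[] Q1=[] Q2=[P1,P4,P5]
t=50-57: P1@Q2 runs 7, rem=0, completes. Q0=[] Q1=[] Q2=[P4,P5]
t=57-64: P4@Q2 runs 7, rem=0, completes. Q0=[] Q1=[] Q2=[P5]
t=64-72: P5@Q2 runs 8, rem=0, completes. Q0=[] Q1=[] Q2=[]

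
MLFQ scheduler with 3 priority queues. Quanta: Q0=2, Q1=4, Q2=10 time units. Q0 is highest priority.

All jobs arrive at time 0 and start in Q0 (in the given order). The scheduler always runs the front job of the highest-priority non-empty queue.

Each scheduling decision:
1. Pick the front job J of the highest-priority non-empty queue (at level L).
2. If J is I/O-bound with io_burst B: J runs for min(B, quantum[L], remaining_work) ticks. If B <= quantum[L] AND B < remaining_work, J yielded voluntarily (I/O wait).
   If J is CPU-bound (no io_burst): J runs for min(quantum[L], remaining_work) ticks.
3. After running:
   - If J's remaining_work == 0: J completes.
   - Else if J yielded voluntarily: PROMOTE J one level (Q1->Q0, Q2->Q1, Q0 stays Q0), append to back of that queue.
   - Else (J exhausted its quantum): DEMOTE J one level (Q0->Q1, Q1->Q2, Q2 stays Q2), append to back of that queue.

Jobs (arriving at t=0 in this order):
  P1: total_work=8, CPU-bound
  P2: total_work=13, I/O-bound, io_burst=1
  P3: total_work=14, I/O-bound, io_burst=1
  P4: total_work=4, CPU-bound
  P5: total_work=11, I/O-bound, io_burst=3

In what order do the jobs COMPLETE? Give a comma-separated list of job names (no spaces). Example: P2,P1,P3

Answer: P2,P3,P4,P5,P1

Derivation:
t=0-2: P1@Q0 runs 2, rem=6, quantum used, demote→Q1. Q0=[P2,P3,P4,P5] Q1=[P1] Q2=[]
t=2-3: P2@Q0 runs 1, rem=12, I/O yield, promote→Q0. Q0=[P3,P4,P5,P2] Q1=[P1] Q2=[]
t=3-4: P3@Q0 runs 1, rem=13, I/O yield, promote→Q0. Q0=[P4,P5,P2,P3] Q1=[P1] Q2=[]
t=4-6: P4@Q0 runs 2, rem=2, quantum used, demote→Q1. Q0=[P5,P2,P3] Q1=[P1,P4] Q2=[]
t=6-8: P5@Q0 runs 2, rem=9, quantum used, demote→Q1. Q0=[P2,P3] Q1=[P1,P4,P5] Q2=[]
t=8-9: P2@Q0 runs 1, rem=11, I/O yield, promote→Q0. Q0=[P3,P2] Q1=[P1,P4,P5] Q2=[]
t=9-10: P3@Q0 runs 1, rem=12, I/O yield, promote→Q0. Q0=[P2,P3] Q1=[P1,P4,P5] Q2=[]
t=10-11: P2@Q0 runs 1, rem=10, I/O yield, promote→Q0. Q0=[P3,P2] Q1=[P1,P4,P5] Q2=[]
t=11-12: P3@Q0 runs 1, rem=11, I/O yield, promote→Q0. Q0=[P2,P3] Q1=[P1,P4,P5] Q2=[]
t=12-13: P2@Q0 runs 1, rem=9, I/O yield, promote→Q0. Q0=[P3,P2] Q1=[P1,P4,P5] Q2=[]
t=13-14: P3@Q0 runs 1, rem=10, I/O yield, promote→Q0. Q0=[P2,P3] Q1=[P1,P4,P5] Q2=[]
t=14-15: P2@Q0 runs 1, rem=8, I/O yield, promote→Q0. Q0=[P3,P2] Q1=[P1,P4,P5] Q2=[]
t=15-16: P3@Q0 runs 1, rem=9, I/O yield, promote→Q0. Q0=[P2,P3] Q1=[P1,P4,P5] Q2=[]
t=16-17: P2@Q0 runs 1, rem=7, I/O yield, promote→Q0. Q0=[P3,P2] Q1=[P1,P4,P5] Q2=[]
t=17-18: P3@Q0 runs 1, rem=8, I/O yield, promote→Q0. Q0=[P2,P3] Q1=[P1,P4,P5] Q2=[]
t=18-19: P2@Q0 runs 1, rem=6, I/O yield, promote→Q0. Q0=[P3,P2] Q1=[P1,P4,P5] Q2=[]
t=19-20: P3@Q0 runs 1, rem=7, I/O yield, promote→Q0. Q0=[P2,P3] Q1=[P1,P4,P5] Q2=[]
t=20-21: P2@Q0 runs 1, rem=5, I/O yield, promote→Q0. Q0=[P3,P2] Q1=[P1,P4,P5] Q2=[]
t=21-22: P3@Q0 runs 1, rem=6, I/O yield, promote→Q0. Q0=[P2,P3] Q1=[P1,P4,P5] Q2=[]
t=22-23: P2@Q0 runs 1, rem=4, I/O yield, promote→Q0. Q0=[P3,P2] Q1=[P1,P4,P5] Q2=[]
t=23-24: P3@Q0 runs 1, rem=5, I/O yield, promote→Q0. Q0=[P2,P3] Q1=[P1,P4,P5] Q2=[]
t=24-25: P2@Q0 runs 1, rem=3, I/O yield, promote→Q0. Q0=[P3,P2] Q1=[P1,P4,P5] Q2=[]
t=25-26: P3@Q0 runs 1, rem=4, I/O yield, promote→Q0. Q0=[P2,P3] Q1=[P1,P4,P5] Q2=[]
t=26-27: P2@Q0 runs 1, rem=2, I/O yield, promote→Q0. Q0=[P3,P2] Q1=[P1,P4,P5] Q2=[]
t=27-28: P3@Q0 runs 1, rem=3, I/O yield, promote→Q0. Q0=[P2,P3] Q1=[P1,P4,P5] Q2=[]
t=28-29: P2@Q0 runs 1, rem=1, I/O yield, promote→Q0. Q0=[P3,P2] Q1=[P1,P4,P5] Q2=[]
t=29-30: P3@Q0 runs 1, rem=2, I/O yield, promote→Q0. Q0=[P2,P3] Q1=[P1,P4,P5] Q2=[]
t=30-31: P2@Q0 runs 1, rem=0, completes. Q0=[P3] Q1=[P1,P4,P5] Q2=[]
t=31-32: P3@Q0 runs 1, rem=1, I/O yield, promote→Q0. Q0=[P3] Q1=[P1,P4,P5] Q2=[]
t=32-33: P3@Q0 runs 1, rem=0, completes. Q0=[] Q1=[P1,P4,P5] Q2=[]
t=33-37: P1@Q1 runs 4, rem=2, quantum used, demote→Q2. Q0=[] Q1=[P4,P5] Q2=[P1]
t=37-39: P4@Q1 runs 2, rem=0, completes. Q0=[] Q1=[P5] Q2=[P1]
t=39-42: P5@Q1 runs 3, rem=6, I/O yield, promote→Q0. Q0=[P5] Q1=[] Q2=[P1]
t=42-44: P5@Q0 runs 2, rem=4, quantum used, demote→Q1. Q0=[] Q1=[P5] Q2=[P1]
t=44-47: P5@Q1 runs 3, rem=1, I/O yield, promote→Q0. Q0=[P5] Q1=[] Q2=[P1]
t=47-48: P5@Q0 runs 1, rem=0, completes. Q0=[] Q1=[] Q2=[P1]
t=48-50: P1@Q2 runs 2, rem=0, completes. Q0=[] Q1=[] Q2=[]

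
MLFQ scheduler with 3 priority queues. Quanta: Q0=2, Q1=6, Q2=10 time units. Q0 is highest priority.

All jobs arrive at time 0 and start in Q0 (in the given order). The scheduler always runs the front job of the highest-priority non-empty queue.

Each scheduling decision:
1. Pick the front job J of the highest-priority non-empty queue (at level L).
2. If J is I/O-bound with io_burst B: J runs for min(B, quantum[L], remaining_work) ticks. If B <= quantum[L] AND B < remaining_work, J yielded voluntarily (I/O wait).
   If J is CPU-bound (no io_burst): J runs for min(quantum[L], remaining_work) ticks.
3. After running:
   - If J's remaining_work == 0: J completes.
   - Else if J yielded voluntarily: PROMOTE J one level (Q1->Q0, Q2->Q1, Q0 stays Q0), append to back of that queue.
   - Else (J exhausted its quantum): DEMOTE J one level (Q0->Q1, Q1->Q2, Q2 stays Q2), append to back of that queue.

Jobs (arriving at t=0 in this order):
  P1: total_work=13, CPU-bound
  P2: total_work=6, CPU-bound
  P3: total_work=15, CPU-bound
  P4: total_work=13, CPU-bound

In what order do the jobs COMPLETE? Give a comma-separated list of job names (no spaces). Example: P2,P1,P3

t=0-2: P1@Q0 runs 2, rem=11, quantum used, demote→Q1. Q0=[P2,P3,P4] Q1=[P1] Q2=[]
t=2-4: P2@Q0 runs 2, rem=4, quantum used, demote→Q1. Q0=[P3,P4] Q1=[P1,P2] Q2=[]
t=4-6: P3@Q0 runs 2, rem=13, quantum used, demote→Q1. Q0=[P4] Q1=[P1,P2,P3] Q2=[]
t=6-8: P4@Q0 runs 2, rem=11, quantum used, demote→Q1. Q0=[] Q1=[P1,P2,P3,P4] Q2=[]
t=8-14: P1@Q1 runs 6, rem=5, quantum used, demote→Q2. Q0=[] Q1=[P2,P3,P4] Q2=[P1]
t=14-18: P2@Q1 runs 4, rem=0, completes. Q0=[] Q1=[P3,P4] Q2=[P1]
t=18-24: P3@Q1 runs 6, rem=7, quantum used, demote→Q2. Q0=[] Q1=[P4] Q2=[P1,P3]
t=24-30: P4@Q1 runs 6, rem=5, quantum used, demote→Q2. Q0=[] Q1=[] Q2=[P1,P3,P4]
t=30-35: P1@Q2 runs 5, rem=0, completes. Q0=[] Q1=[] Q2=[P3,P4]
t=35-42: P3@Q2 runs 7, rem=0, completes. Q0=[] Q1=[] Q2=[P4]
t=42-47: P4@Q2 runs 5, rem=0, completes. Q0=[] Q1=[] Q2=[]

Answer: P2,P1,P3,P4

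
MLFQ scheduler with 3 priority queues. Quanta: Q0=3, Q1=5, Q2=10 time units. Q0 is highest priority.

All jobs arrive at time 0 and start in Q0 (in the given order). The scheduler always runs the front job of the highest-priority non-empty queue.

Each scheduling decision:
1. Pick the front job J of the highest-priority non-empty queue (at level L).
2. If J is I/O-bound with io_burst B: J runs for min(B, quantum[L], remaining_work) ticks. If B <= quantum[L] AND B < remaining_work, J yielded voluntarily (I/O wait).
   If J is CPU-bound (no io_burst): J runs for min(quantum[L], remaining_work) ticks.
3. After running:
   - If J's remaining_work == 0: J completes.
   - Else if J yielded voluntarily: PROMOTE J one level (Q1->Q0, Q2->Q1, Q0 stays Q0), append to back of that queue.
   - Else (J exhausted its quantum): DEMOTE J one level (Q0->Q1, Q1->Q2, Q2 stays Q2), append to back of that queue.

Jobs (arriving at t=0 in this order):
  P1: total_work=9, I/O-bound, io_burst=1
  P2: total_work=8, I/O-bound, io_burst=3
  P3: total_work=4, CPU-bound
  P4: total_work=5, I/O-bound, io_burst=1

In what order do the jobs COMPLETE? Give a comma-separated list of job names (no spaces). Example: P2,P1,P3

t=0-1: P1@Q0 runs 1, rem=8, I/O yield, promote→Q0. Q0=[P2,P3,P4,P1] Q1=[] Q2=[]
t=1-4: P2@Q0 runs 3, rem=5, I/O yield, promote→Q0. Q0=[P3,P4,P1,P2] Q1=[] Q2=[]
t=4-7: P3@Q0 runs 3, rem=1, quantum used, demote→Q1. Q0=[P4,P1,P2] Q1=[P3] Q2=[]
t=7-8: P4@Q0 runs 1, rem=4, I/O yield, promote→Q0. Q0=[P1,P2,P4] Q1=[P3] Q2=[]
t=8-9: P1@Q0 runs 1, rem=7, I/O yield, promote→Q0. Q0=[P2,P4,P1] Q1=[P3] Q2=[]
t=9-12: P2@Q0 runs 3, rem=2, I/O yield, promote→Q0. Q0=[P4,P1,P2] Q1=[P3] Q2=[]
t=12-13: P4@Q0 runs 1, rem=3, I/O yield, promote→Q0. Q0=[P1,P2,P4] Q1=[P3] Q2=[]
t=13-14: P1@Q0 runs 1, rem=6, I/O yield, promote→Q0. Q0=[P2,P4,P1] Q1=[P3] Q2=[]
t=14-16: P2@Q0 runs 2, rem=0, completes. Q0=[P4,P1] Q1=[P3] Q2=[]
t=16-17: P4@Q0 runs 1, rem=2, I/O yield, promote→Q0. Q0=[P1,P4] Q1=[P3] Q2=[]
t=17-18: P1@Q0 runs 1, rem=5, I/O yield, promote→Q0. Q0=[P4,P1] Q1=[P3] Q2=[]
t=18-19: P4@Q0 runs 1, rem=1, I/O yield, promote→Q0. Q0=[P1,P4] Q1=[P3] Q2=[]
t=19-20: P1@Q0 runs 1, rem=4, I/O yield, promote→Q0. Q0=[P4,P1] Q1=[P3] Q2=[]
t=20-21: P4@Q0 runs 1, rem=0, completes. Q0=[P1] Q1=[P3] Q2=[]
t=21-22: P1@Q0 runs 1, rem=3, I/O yield, promote→Q0. Q0=[P1] Q1=[P3] Q2=[]
t=22-23: P1@Q0 runs 1, rem=2, I/O yield, promote→Q0. Q0=[P1] Q1=[P3] Q2=[]
t=23-24: P1@Q0 runs 1, rem=1, I/O yield, promote→Q0. Q0=[P1] Q1=[P3] Q2=[]
t=24-25: P1@Q0 runs 1, rem=0, completes. Q0=[] Q1=[P3] Q2=[]
t=25-26: P3@Q1 runs 1, rem=0, completes. Q0=[] Q1=[] Q2=[]

Answer: P2,P4,P1,P3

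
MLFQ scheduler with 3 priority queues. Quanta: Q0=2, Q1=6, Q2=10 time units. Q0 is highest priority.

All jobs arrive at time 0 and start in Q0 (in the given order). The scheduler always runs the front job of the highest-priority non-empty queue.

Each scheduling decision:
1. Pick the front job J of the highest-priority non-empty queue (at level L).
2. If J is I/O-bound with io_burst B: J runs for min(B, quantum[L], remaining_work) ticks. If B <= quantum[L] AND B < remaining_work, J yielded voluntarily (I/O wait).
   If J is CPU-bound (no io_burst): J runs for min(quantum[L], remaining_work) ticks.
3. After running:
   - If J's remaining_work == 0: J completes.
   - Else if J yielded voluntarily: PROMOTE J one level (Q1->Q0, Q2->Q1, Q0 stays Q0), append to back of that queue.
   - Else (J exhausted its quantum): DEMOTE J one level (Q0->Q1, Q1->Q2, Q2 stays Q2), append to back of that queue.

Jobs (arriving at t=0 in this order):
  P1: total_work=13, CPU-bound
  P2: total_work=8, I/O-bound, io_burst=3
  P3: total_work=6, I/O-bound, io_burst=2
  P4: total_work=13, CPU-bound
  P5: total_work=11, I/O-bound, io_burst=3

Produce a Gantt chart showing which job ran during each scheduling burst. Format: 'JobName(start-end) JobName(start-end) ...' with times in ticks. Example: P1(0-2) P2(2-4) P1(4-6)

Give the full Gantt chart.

Answer: P1(0-2) P2(2-4) P3(4-6) P4(6-8) P5(8-10) P3(10-12) P3(12-14) P1(14-20) P2(20-23) P2(23-25) P4(25-31) P5(31-34) P5(34-36) P2(36-37) P5(37-40) P5(40-41) P1(41-46) P4(46-51)

Derivation:
t=0-2: P1@Q0 runs 2, rem=11, quantum used, demote→Q1. Q0=[P2,P3,P4,P5] Q1=[P1] Q2=[]
t=2-4: P2@Q0 runs 2, rem=6, quantum used, demote→Q1. Q0=[P3,P4,P5] Q1=[P1,P2] Q2=[]
t=4-6: P3@Q0 runs 2, rem=4, I/O yield, promote→Q0. Q0=[P4,P5,P3] Q1=[P1,P2] Q2=[]
t=6-8: P4@Q0 runs 2, rem=11, quantum used, demote→Q1. Q0=[P5,P3] Q1=[P1,P2,P4] Q2=[]
t=8-10: P5@Q0 runs 2, rem=9, quantum used, demote→Q1. Q0=[P3] Q1=[P1,P2,P4,P5] Q2=[]
t=10-12: P3@Q0 runs 2, rem=2, I/O yield, promote→Q0. Q0=[P3] Q1=[P1,P2,P4,P5] Q2=[]
t=12-14: P3@Q0 runs 2, rem=0, completes. Q0=[] Q1=[P1,P2,P4,P5] Q2=[]
t=14-20: P1@Q1 runs 6, rem=5, quantum used, demote→Q2. Q0=[] Q1=[P2,P4,P5] Q2=[P1]
t=20-23: P2@Q1 runs 3, rem=3, I/O yield, promote→Q0. Q0=[P2] Q1=[P4,P5] Q2=[P1]
t=23-25: P2@Q0 runs 2, rem=1, quantum used, demote→Q1. Q0=[] Q1=[P4,P5,P2] Q2=[P1]
t=25-31: P4@Q1 runs 6, rem=5, quantum used, demote→Q2. Q0=[] Q1=[P5,P2] Q2=[P1,P4]
t=31-34: P5@Q1 runs 3, rem=6, I/O yield, promote→Q0. Q0=[P5] Q1=[P2] Q2=[P1,P4]
t=34-36: P5@Q0 runs 2, rem=4, quantum used, demote→Q1. Q0=[] Q1=[P2,P5] Q2=[P1,P4]
t=36-37: P2@Q1 runs 1, rem=0, completes. Q0=[] Q1=[P5] Q2=[P1,P4]
t=37-40: P5@Q1 runs 3, rem=1, I/O yield, promote→Q0. Q0=[P5] Q1=[] Q2=[P1,P4]
t=40-41: P5@Q0 runs 1, rem=0, completes. Q0=[] Q1=[] Q2=[P1,P4]
t=41-46: P1@Q2 runs 5, rem=0, completes. Q0=[] Q1=[] Q2=[P4]
t=46-51: P4@Q2 runs 5, rem=0, completes. Q0=[] Q1=[] Q2=[]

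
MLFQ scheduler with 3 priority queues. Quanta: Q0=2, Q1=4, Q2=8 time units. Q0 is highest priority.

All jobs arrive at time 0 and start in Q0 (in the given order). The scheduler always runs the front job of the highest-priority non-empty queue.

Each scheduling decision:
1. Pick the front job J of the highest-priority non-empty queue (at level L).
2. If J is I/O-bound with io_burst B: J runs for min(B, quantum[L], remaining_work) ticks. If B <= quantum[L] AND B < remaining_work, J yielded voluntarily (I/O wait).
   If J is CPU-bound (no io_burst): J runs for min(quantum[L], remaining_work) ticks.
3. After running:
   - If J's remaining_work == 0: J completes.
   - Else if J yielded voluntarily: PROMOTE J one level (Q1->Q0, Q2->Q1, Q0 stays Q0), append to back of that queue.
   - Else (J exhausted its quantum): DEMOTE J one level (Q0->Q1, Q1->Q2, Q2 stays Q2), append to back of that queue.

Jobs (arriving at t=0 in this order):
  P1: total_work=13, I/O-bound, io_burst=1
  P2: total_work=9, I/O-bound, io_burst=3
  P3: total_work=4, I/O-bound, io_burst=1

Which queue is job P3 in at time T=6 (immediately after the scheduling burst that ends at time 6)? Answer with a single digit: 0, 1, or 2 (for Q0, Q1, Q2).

Answer: 0

Derivation:
t=0-1: P1@Q0 runs 1, rem=12, I/O yield, promote→Q0. Q0=[P2,P3,P1] Q1=[] Q2=[]
t=1-3: P2@Q0 runs 2, rem=7, quantum used, demote→Q1. Q0=[P3,P1] Q1=[P2] Q2=[]
t=3-4: P3@Q0 runs 1, rem=3, I/O yield, promote→Q0. Q0=[P1,P3] Q1=[P2] Q2=[]
t=4-5: P1@Q0 runs 1, rem=11, I/O yield, promote→Q0. Q0=[P3,P1] Q1=[P2] Q2=[]
t=5-6: P3@Q0 runs 1, rem=2, I/O yield, promote→Q0. Q0=[P1,P3] Q1=[P2] Q2=[]
t=6-7: P1@Q0 runs 1, rem=10, I/O yield, promote→Q0. Q0=[P3,P1] Q1=[P2] Q2=[]
t=7-8: P3@Q0 runs 1, rem=1, I/O yield, promote→Q0. Q0=[P1,P3] Q1=[P2] Q2=[]
t=8-9: P1@Q0 runs 1, rem=9, I/O yield, promote→Q0. Q0=[P3,P1] Q1=[P2] Q2=[]
t=9-10: P3@Q0 runs 1, rem=0, completes. Q0=[P1] Q1=[P2] Q2=[]
t=10-11: P1@Q0 runs 1, rem=8, I/O yield, promote→Q0. Q0=[P1] Q1=[P2] Q2=[]
t=11-12: P1@Q0 runs 1, rem=7, I/O yield, promote→Q0. Q0=[P1] Q1=[P2] Q2=[]
t=12-13: P1@Q0 runs 1, rem=6, I/O yield, promote→Q0. Q0=[P1] Q1=[P2] Q2=[]
t=13-14: P1@Q0 runs 1, rem=5, I/O yield, promote→Q0. Q0=[P1] Q1=[P2] Q2=[]
t=14-15: P1@Q0 runs 1, rem=4, I/O yield, promote→Q0. Q0=[P1] Q1=[P2] Q2=[]
t=15-16: P1@Q0 runs 1, rem=3, I/O yield, promote→Q0. Q0=[P1] Q1=[P2] Q2=[]
t=16-17: P1@Q0 runs 1, rem=2, I/O yield, promote→Q0. Q0=[P1] Q1=[P2] Q2=[]
t=17-18: P1@Q0 runs 1, rem=1, I/O yield, promote→Q0. Q0=[P1] Q1=[P2] Q2=[]
t=18-19: P1@Q0 runs 1, rem=0, completes. Q0=[] Q1=[P2] Q2=[]
t=19-22: P2@Q1 runs 3, rem=4, I/O yield, promote→Q0. Q0=[P2] Q1=[] Q2=[]
t=22-24: P2@Q0 runs 2, rem=2, quantum used, demote→Q1. Q0=[] Q1=[P2] Q2=[]
t=24-26: P2@Q1 runs 2, rem=0, completes. Q0=[] Q1=[] Q2=[]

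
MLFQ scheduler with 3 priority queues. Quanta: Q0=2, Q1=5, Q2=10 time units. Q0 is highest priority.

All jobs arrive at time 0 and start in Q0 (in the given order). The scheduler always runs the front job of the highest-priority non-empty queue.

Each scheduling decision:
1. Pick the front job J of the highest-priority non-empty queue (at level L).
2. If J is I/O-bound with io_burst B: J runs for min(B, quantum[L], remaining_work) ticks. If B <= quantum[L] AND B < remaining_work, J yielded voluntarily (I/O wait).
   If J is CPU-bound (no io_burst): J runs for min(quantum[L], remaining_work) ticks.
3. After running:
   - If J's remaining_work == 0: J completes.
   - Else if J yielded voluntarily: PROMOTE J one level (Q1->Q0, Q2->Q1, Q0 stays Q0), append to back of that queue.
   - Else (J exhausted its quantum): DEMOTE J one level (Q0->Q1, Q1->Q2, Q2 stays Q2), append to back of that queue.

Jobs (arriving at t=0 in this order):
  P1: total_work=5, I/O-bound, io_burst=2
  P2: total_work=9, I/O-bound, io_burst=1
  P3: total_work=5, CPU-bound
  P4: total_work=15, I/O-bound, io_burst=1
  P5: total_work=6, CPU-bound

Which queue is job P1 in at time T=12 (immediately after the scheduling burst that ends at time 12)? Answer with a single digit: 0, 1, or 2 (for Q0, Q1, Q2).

t=0-2: P1@Q0 runs 2, rem=3, I/O yield, promote→Q0. Q0=[P2,P3,P4,P5,P1] Q1=[] Q2=[]
t=2-3: P2@Q0 runs 1, rem=8, I/O yield, promote→Q0. Q0=[P3,P4,P5,P1,P2] Q1=[] Q2=[]
t=3-5: P3@Q0 runs 2, rem=3, quantum used, demote→Q1. Q0=[P4,P5,P1,P2] Q1=[P3] Q2=[]
t=5-6: P4@Q0 runs 1, rem=14, I/O yield, promote→Q0. Q0=[P5,P1,P2,P4] Q1=[P3] Q2=[]
t=6-8: P5@Q0 runs 2, rem=4, quantum used, demote→Q1. Q0=[P1,P2,P4] Q1=[P3,P5] Q2=[]
t=8-10: P1@Q0 runs 2, rem=1, I/O yield, promote→Q0. Q0=[P2,P4,P1] Q1=[P3,P5] Q2=[]
t=10-11: P2@Q0 runs 1, rem=7, I/O yield, promote→Q0. Q0=[P4,P1,P2] Q1=[P3,P5] Q2=[]
t=11-12: P4@Q0 runs 1, rem=13, I/O yield, promote→Q0. Q0=[P1,P2,P4] Q1=[P3,P5] Q2=[]
t=12-13: P1@Q0 runs 1, rem=0, completes. Q0=[P2,P4] Q1=[P3,P5] Q2=[]
t=13-14: P2@Q0 runs 1, rem=6, I/O yield, promote→Q0. Q0=[P4,P2] Q1=[P3,P5] Q2=[]
t=14-15: P4@Q0 runs 1, rem=12, I/O yield, promote→Q0. Q0=[P2,P4] Q1=[P3,P5] Q2=[]
t=15-16: P2@Q0 runs 1, rem=5, I/O yield, promote→Q0. Q0=[P4,P2] Q1=[P3,P5] Q2=[]
t=16-17: P4@Q0 runs 1, rem=11, I/O yield, promote→Q0. Q0=[P2,P4] Q1=[P3,P5] Q2=[]
t=17-18: P2@Q0 runs 1, rem=4, I/O yield, promote→Q0. Q0=[P4,P2] Q1=[P3,P5] Q2=[]
t=18-19: P4@Q0 runs 1, rem=10, I/O yield, promote→Q0. Q0=[P2,P4] Q1=[P3,P5] Q2=[]
t=19-20: P2@Q0 runs 1, rem=3, I/O yield, promote→Q0. Q0=[P4,P2] Q1=[P3,P5] Q2=[]
t=20-21: P4@Q0 runs 1, rem=9, I/O yield, promote→Q0. Q0=[P2,P4] Q1=[P3,P5] Q2=[]
t=21-22: P2@Q0 runs 1, rem=2, I/O yield, promote→Q0. Q0=[P4,P2] Q1=[P3,P5] Q2=[]
t=22-23: P4@Q0 runs 1, rem=8, I/O yield, promote→Q0. Q0=[P2,P4] Q1=[P3,P5] Q2=[]
t=23-24: P2@Q0 runs 1, rem=1, I/O yield, promote→Q0. Q0=[P4,P2] Q1=[P3,P5] Q2=[]
t=24-25: P4@Q0 runs 1, rem=7, I/O yield, promote→Q0. Q0=[P2,P4] Q1=[P3,P5] Q2=[]
t=25-26: P2@Q0 runs 1, rem=0, completes. Q0=[P4] Q1=[P3,P5] Q2=[]
t=26-27: P4@Q0 runs 1, rem=6, I/O yield, promote→Q0. Q0=[P4] Q1=[P3,P5] Q2=[]
t=27-28: P4@Q0 runs 1, rem=5, I/O yield, promote→Q0. Q0=[P4] Q1=[P3,P5] Q2=[]
t=28-29: P4@Q0 runs 1, rem=4, I/O yield, promote→Q0. Q0=[P4] Q1=[P3,P5] Q2=[]
t=29-30: P4@Q0 runs 1, rem=3, I/O yield, promote→Q0. Q0=[P4] Q1=[P3,P5] Q2=[]
t=30-31: P4@Q0 runs 1, rem=2, I/O yield, promote→Q0. Q0=[P4] Q1=[P3,P5] Q2=[]
t=31-32: P4@Q0 runs 1, rem=1, I/O yield, promote→Q0. Q0=[P4] Q1=[P3,P5] Q2=[]
t=32-33: P4@Q0 runs 1, rem=0, completes. Q0=[] Q1=[P3,P5] Q2=[]
t=33-36: P3@Q1 runs 3, rem=0, completes. Q0=[] Q1=[P5] Q2=[]
t=36-40: P5@Q1 runs 4, rem=0, completes. Q0=[] Q1=[] Q2=[]

Answer: 0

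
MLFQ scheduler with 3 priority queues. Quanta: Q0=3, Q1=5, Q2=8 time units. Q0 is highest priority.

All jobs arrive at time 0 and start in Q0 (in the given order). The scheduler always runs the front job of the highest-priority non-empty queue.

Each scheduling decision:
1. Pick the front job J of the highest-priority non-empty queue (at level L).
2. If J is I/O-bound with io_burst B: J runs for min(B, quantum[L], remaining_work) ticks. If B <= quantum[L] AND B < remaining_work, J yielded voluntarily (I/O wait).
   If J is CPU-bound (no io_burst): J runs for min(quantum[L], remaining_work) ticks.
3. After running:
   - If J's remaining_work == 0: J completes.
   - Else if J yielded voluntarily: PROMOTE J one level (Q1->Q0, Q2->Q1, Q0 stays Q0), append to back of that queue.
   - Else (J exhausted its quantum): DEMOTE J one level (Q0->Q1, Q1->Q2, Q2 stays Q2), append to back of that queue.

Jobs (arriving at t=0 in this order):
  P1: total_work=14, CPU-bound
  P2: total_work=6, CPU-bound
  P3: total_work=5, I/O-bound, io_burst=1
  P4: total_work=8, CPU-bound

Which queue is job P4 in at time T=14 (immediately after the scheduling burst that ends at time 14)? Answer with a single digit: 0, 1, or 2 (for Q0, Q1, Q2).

t=0-3: P1@Q0 runs 3, rem=11, quantum used, demote→Q1. Q0=[P2,P3,P4] Q1=[P1] Q2=[]
t=3-6: P2@Q0 runs 3, rem=3, quantum used, demote→Q1. Q0=[P3,P4] Q1=[P1,P2] Q2=[]
t=6-7: P3@Q0 runs 1, rem=4, I/O yield, promote→Q0. Q0=[P4,P3] Q1=[P1,P2] Q2=[]
t=7-10: P4@Q0 runs 3, rem=5, quantum used, demote→Q1. Q0=[P3] Q1=[P1,P2,P4] Q2=[]
t=10-11: P3@Q0 runs 1, rem=3, I/O yield, promote→Q0. Q0=[P3] Q1=[P1,P2,P4] Q2=[]
t=11-12: P3@Q0 runs 1, rem=2, I/O yield, promote→Q0. Q0=[P3] Q1=[P1,P2,P4] Q2=[]
t=12-13: P3@Q0 runs 1, rem=1, I/O yield, promote→Q0. Q0=[P3] Q1=[P1,P2,P4] Q2=[]
t=13-14: P3@Q0 runs 1, rem=0, completes. Q0=[] Q1=[P1,P2,P4] Q2=[]
t=14-19: P1@Q1 runs 5, rem=6, quantum used, demote→Q2. Q0=[] Q1=[P2,P4] Q2=[P1]
t=19-22: P2@Q1 runs 3, rem=0, completes. Q0=[] Q1=[P4] Q2=[P1]
t=22-27: P4@Q1 runs 5, rem=0, completes. Q0=[] Q1=[] Q2=[P1]
t=27-33: P1@Q2 runs 6, rem=0, completes. Q0=[] Q1=[] Q2=[]

Answer: 1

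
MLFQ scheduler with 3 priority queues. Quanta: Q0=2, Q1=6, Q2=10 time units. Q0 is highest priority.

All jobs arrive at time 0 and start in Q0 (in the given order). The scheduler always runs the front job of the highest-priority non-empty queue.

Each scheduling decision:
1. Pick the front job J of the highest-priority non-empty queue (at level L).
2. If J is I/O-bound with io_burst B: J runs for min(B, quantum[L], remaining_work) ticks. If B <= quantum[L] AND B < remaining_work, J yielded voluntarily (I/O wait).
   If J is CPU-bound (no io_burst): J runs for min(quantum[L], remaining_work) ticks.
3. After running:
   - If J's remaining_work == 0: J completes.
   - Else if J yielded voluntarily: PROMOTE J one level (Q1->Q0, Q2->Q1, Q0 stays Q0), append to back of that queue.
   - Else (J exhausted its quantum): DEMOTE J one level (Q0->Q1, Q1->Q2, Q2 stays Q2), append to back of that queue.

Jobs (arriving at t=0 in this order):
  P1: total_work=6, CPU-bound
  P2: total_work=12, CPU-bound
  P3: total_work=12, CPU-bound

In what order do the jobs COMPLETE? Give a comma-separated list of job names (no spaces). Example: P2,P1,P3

Answer: P1,P2,P3

Derivation:
t=0-2: P1@Q0 runs 2, rem=4, quantum used, demote→Q1. Q0=[P2,P3] Q1=[P1] Q2=[]
t=2-4: P2@Q0 runs 2, rem=10, quantum used, demote→Q1. Q0=[P3] Q1=[P1,P2] Q2=[]
t=4-6: P3@Q0 runs 2, rem=10, quantum used, demote→Q1. Q0=[] Q1=[P1,P2,P3] Q2=[]
t=6-10: P1@Q1 runs 4, rem=0, completes. Q0=[] Q1=[P2,P3] Q2=[]
t=10-16: P2@Q1 runs 6, rem=4, quantum used, demote→Q2. Q0=[] Q1=[P3] Q2=[P2]
t=16-22: P3@Q1 runs 6, rem=4, quantum used, demote→Q2. Q0=[] Q1=[] Q2=[P2,P3]
t=22-26: P2@Q2 runs 4, rem=0, completes. Q0=[] Q1=[] Q2=[P3]
t=26-30: P3@Q2 runs 4, rem=0, completes. Q0=[] Q1=[] Q2=[]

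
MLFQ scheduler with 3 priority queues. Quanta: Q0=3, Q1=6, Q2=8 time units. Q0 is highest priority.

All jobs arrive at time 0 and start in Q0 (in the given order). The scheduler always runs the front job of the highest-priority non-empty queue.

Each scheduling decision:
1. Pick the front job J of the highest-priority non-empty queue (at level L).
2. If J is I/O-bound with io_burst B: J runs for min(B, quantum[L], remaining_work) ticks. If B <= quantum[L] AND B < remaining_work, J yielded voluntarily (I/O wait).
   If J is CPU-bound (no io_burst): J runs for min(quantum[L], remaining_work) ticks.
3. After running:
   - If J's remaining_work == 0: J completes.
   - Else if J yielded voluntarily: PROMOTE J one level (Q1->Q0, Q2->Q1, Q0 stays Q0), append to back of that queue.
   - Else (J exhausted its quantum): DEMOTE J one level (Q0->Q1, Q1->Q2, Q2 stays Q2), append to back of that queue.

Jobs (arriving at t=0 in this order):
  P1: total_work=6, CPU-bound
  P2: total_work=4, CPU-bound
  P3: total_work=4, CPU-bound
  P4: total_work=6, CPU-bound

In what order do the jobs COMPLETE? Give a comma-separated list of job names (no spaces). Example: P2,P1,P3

Answer: P1,P2,P3,P4

Derivation:
t=0-3: P1@Q0 runs 3, rem=3, quantum used, demote→Q1. Q0=[P2,P3,P4] Q1=[P1] Q2=[]
t=3-6: P2@Q0 runs 3, rem=1, quantum used, demote→Q1. Q0=[P3,P4] Q1=[P1,P2] Q2=[]
t=6-9: P3@Q0 runs 3, rem=1, quantum used, demote→Q1. Q0=[P4] Q1=[P1,P2,P3] Q2=[]
t=9-12: P4@Q0 runs 3, rem=3, quantum used, demote→Q1. Q0=[] Q1=[P1,P2,P3,P4] Q2=[]
t=12-15: P1@Q1 runs 3, rem=0, completes. Q0=[] Q1=[P2,P3,P4] Q2=[]
t=15-16: P2@Q1 runs 1, rem=0, completes. Q0=[] Q1=[P3,P4] Q2=[]
t=16-17: P3@Q1 runs 1, rem=0, completes. Q0=[] Q1=[P4] Q2=[]
t=17-20: P4@Q1 runs 3, rem=0, completes. Q0=[] Q1=[] Q2=[]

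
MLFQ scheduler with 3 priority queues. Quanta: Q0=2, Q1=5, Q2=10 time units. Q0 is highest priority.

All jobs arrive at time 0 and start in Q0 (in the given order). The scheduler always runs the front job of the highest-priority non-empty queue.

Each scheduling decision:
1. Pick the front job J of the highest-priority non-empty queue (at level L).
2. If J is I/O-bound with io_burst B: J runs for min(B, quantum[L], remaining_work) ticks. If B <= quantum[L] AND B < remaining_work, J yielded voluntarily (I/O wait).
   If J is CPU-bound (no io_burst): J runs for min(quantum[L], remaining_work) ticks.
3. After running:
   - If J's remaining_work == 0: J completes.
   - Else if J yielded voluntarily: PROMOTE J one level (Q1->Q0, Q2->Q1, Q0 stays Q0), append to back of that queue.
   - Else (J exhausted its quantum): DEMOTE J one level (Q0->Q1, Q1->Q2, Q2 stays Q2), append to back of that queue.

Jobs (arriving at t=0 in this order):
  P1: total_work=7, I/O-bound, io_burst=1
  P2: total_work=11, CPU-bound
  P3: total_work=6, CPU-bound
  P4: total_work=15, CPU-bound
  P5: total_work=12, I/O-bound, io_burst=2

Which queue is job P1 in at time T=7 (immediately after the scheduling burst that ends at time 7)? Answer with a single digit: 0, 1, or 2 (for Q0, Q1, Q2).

Answer: 0

Derivation:
t=0-1: P1@Q0 runs 1, rem=6, I/O yield, promote→Q0. Q0=[P2,P3,P4,P5,P1] Q1=[] Q2=[]
t=1-3: P2@Q0 runs 2, rem=9, quantum used, demote→Q1. Q0=[P3,P4,P5,P1] Q1=[P2] Q2=[]
t=3-5: P3@Q0 runs 2, rem=4, quantum used, demote→Q1. Q0=[P4,P5,P1] Q1=[P2,P3] Q2=[]
t=5-7: P4@Q0 runs 2, rem=13, quantum used, demote→Q1. Q0=[P5,P1] Q1=[P2,P3,P4] Q2=[]
t=7-9: P5@Q0 runs 2, rem=10, I/O yield, promote→Q0. Q0=[P1,P5] Q1=[P2,P3,P4] Q2=[]
t=9-10: P1@Q0 runs 1, rem=5, I/O yield, promote→Q0. Q0=[P5,P1] Q1=[P2,P3,P4] Q2=[]
t=10-12: P5@Q0 runs 2, rem=8, I/O yield, promote→Q0. Q0=[P1,P5] Q1=[P2,P3,P4] Q2=[]
t=12-13: P1@Q0 runs 1, rem=4, I/O yield, promote→Q0. Q0=[P5,P1] Q1=[P2,P3,P4] Q2=[]
t=13-15: P5@Q0 runs 2, rem=6, I/O yield, promote→Q0. Q0=[P1,P5] Q1=[P2,P3,P4] Q2=[]
t=15-16: P1@Q0 runs 1, rem=3, I/O yield, promote→Q0. Q0=[P5,P1] Q1=[P2,P3,P4] Q2=[]
t=16-18: P5@Q0 runs 2, rem=4, I/O yield, promote→Q0. Q0=[P1,P5] Q1=[P2,P3,P4] Q2=[]
t=18-19: P1@Q0 runs 1, rem=2, I/O yield, promote→Q0. Q0=[P5,P1] Q1=[P2,P3,P4] Q2=[]
t=19-21: P5@Q0 runs 2, rem=2, I/O yield, promote→Q0. Q0=[P1,P5] Q1=[P2,P3,P4] Q2=[]
t=21-22: P1@Q0 runs 1, rem=1, I/O yield, promote→Q0. Q0=[P5,P1] Q1=[P2,P3,P4] Q2=[]
t=22-24: P5@Q0 runs 2, rem=0, completes. Q0=[P1] Q1=[P2,P3,P4] Q2=[]
t=24-25: P1@Q0 runs 1, rem=0, completes. Q0=[] Q1=[P2,P3,P4] Q2=[]
t=25-30: P2@Q1 runs 5, rem=4, quantum used, demote→Q2. Q0=[] Q1=[P3,P4] Q2=[P2]
t=30-34: P3@Q1 runs 4, rem=0, completes. Q0=[] Q1=[P4] Q2=[P2]
t=34-39: P4@Q1 runs 5, rem=8, quantum used, demote→Q2. Q0=[] Q1=[] Q2=[P2,P4]
t=39-43: P2@Q2 runs 4, rem=0, completes. Q0=[] Q1=[] Q2=[P4]
t=43-51: P4@Q2 runs 8, rem=0, completes. Q0=[] Q1=[] Q2=[]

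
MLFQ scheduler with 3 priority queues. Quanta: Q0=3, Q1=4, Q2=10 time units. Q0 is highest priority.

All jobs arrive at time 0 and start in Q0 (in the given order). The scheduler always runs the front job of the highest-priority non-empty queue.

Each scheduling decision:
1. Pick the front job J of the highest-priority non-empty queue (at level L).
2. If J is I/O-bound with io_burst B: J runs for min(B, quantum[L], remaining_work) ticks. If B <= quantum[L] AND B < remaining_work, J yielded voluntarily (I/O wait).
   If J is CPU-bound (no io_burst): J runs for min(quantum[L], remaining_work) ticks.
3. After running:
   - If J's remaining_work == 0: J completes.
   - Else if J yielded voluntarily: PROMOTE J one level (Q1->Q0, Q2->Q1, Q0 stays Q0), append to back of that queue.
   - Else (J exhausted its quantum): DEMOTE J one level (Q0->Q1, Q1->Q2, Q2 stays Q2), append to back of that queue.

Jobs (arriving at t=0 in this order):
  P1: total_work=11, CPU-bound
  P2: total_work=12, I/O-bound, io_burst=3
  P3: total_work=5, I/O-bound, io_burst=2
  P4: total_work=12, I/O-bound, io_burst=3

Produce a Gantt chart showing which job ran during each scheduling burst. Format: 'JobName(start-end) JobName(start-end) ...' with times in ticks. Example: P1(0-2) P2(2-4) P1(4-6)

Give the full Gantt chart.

t=0-3: P1@Q0 runs 3, rem=8, quantum used, demote→Q1. Q0=[P2,P3,P4] Q1=[P1] Q2=[]
t=3-6: P2@Q0 runs 3, rem=9, I/O yield, promote→Q0. Q0=[P3,P4,P2] Q1=[P1] Q2=[]
t=6-8: P3@Q0 runs 2, rem=3, I/O yield, promote→Q0. Q0=[P4,P2,P3] Q1=[P1] Q2=[]
t=8-11: P4@Q0 runs 3, rem=9, I/O yield, promote→Q0. Q0=[P2,P3,P4] Q1=[P1] Q2=[]
t=11-14: P2@Q0 runs 3, rem=6, I/O yield, promote→Q0. Q0=[P3,P4,P2] Q1=[P1] Q2=[]
t=14-16: P3@Q0 runs 2, rem=1, I/O yield, promote→Q0. Q0=[P4,P2,P3] Q1=[P1] Q2=[]
t=16-19: P4@Q0 runs 3, rem=6, I/O yield, promote→Q0. Q0=[P2,P3,P4] Q1=[P1] Q2=[]
t=19-22: P2@Q0 runs 3, rem=3, I/O yield, promote→Q0. Q0=[P3,P4,P2] Q1=[P1] Q2=[]
t=22-23: P3@Q0 runs 1, rem=0, completes. Q0=[P4,P2] Q1=[P1] Q2=[]
t=23-26: P4@Q0 runs 3, rem=3, I/O yield, promote→Q0. Q0=[P2,P4] Q1=[P1] Q2=[]
t=26-29: P2@Q0 runs 3, rem=0, completes. Q0=[P4] Q1=[P1] Q2=[]
t=29-32: P4@Q0 runs 3, rem=0, completes. Q0=[] Q1=[P1] Q2=[]
t=32-36: P1@Q1 runs 4, rem=4, quantum used, demote→Q2. Q0=[] Q1=[] Q2=[P1]
t=36-40: P1@Q2 runs 4, rem=0, completes. Q0=[] Q1=[] Q2=[]

Answer: P1(0-3) P2(3-6) P3(6-8) P4(8-11) P2(11-14) P3(14-16) P4(16-19) P2(19-22) P3(22-23) P4(23-26) P2(26-29) P4(29-32) P1(32-36) P1(36-40)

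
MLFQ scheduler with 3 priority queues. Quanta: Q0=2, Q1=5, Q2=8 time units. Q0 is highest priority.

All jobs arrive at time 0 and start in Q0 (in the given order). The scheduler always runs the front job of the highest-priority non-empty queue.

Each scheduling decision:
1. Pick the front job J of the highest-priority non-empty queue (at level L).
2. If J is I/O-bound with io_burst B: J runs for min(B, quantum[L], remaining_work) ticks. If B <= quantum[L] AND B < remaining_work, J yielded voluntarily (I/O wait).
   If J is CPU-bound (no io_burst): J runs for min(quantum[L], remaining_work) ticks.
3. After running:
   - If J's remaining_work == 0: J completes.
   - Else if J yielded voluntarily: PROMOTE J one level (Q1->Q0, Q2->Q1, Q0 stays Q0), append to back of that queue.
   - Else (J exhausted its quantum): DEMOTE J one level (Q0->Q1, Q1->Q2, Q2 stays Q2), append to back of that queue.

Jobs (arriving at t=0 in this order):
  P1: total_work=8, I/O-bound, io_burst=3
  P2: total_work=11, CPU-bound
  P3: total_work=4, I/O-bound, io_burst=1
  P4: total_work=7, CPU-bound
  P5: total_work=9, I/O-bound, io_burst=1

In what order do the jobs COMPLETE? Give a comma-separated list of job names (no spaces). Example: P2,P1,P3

Answer: P3,P5,P4,P1,P2

Derivation:
t=0-2: P1@Q0 runs 2, rem=6, quantum used, demote→Q1. Q0=[P2,P3,P4,P5] Q1=[P1] Q2=[]
t=2-4: P2@Q0 runs 2, rem=9, quantum used, demote→Q1. Q0=[P3,P4,P5] Q1=[P1,P2] Q2=[]
t=4-5: P3@Q0 runs 1, rem=3, I/O yield, promote→Q0. Q0=[P4,P5,P3] Q1=[P1,P2] Q2=[]
t=5-7: P4@Q0 runs 2, rem=5, quantum used, demote→Q1. Q0=[P5,P3] Q1=[P1,P2,P4] Q2=[]
t=7-8: P5@Q0 runs 1, rem=8, I/O yield, promote→Q0. Q0=[P3,P5] Q1=[P1,P2,P4] Q2=[]
t=8-9: P3@Q0 runs 1, rem=2, I/O yield, promote→Q0. Q0=[P5,P3] Q1=[P1,P2,P4] Q2=[]
t=9-10: P5@Q0 runs 1, rem=7, I/O yield, promote→Q0. Q0=[P3,P5] Q1=[P1,P2,P4] Q2=[]
t=10-11: P3@Q0 runs 1, rem=1, I/O yield, promote→Q0. Q0=[P5,P3] Q1=[P1,P2,P4] Q2=[]
t=11-12: P5@Q0 runs 1, rem=6, I/O yield, promote→Q0. Q0=[P3,P5] Q1=[P1,P2,P4] Q2=[]
t=12-13: P3@Q0 runs 1, rem=0, completes. Q0=[P5] Q1=[P1,P2,P4] Q2=[]
t=13-14: P5@Q0 runs 1, rem=5, I/O yield, promote→Q0. Q0=[P5] Q1=[P1,P2,P4] Q2=[]
t=14-15: P5@Q0 runs 1, rem=4, I/O yield, promote→Q0. Q0=[P5] Q1=[P1,P2,P4] Q2=[]
t=15-16: P5@Q0 runs 1, rem=3, I/O yield, promote→Q0. Q0=[P5] Q1=[P1,P2,P4] Q2=[]
t=16-17: P5@Q0 runs 1, rem=2, I/O yield, promote→Q0. Q0=[P5] Q1=[P1,P2,P4] Q2=[]
t=17-18: P5@Q0 runs 1, rem=1, I/O yield, promote→Q0. Q0=[P5] Q1=[P1,P2,P4] Q2=[]
t=18-19: P5@Q0 runs 1, rem=0, completes. Q0=[] Q1=[P1,P2,P4] Q2=[]
t=19-22: P1@Q1 runs 3, rem=3, I/O yield, promote→Q0. Q0=[P1] Q1=[P2,P4] Q2=[]
t=22-24: P1@Q0 runs 2, rem=1, quantum used, demote→Q1. Q0=[] Q1=[P2,P4,P1] Q2=[]
t=24-29: P2@Q1 runs 5, rem=4, quantum used, demote→Q2. Q0=[] Q1=[P4,P1] Q2=[P2]
t=29-34: P4@Q1 runs 5, rem=0, completes. Q0=[] Q1=[P1] Q2=[P2]
t=34-35: P1@Q1 runs 1, rem=0, completes. Q0=[] Q1=[] Q2=[P2]
t=35-39: P2@Q2 runs 4, rem=0, completes. Q0=[] Q1=[] Q2=[]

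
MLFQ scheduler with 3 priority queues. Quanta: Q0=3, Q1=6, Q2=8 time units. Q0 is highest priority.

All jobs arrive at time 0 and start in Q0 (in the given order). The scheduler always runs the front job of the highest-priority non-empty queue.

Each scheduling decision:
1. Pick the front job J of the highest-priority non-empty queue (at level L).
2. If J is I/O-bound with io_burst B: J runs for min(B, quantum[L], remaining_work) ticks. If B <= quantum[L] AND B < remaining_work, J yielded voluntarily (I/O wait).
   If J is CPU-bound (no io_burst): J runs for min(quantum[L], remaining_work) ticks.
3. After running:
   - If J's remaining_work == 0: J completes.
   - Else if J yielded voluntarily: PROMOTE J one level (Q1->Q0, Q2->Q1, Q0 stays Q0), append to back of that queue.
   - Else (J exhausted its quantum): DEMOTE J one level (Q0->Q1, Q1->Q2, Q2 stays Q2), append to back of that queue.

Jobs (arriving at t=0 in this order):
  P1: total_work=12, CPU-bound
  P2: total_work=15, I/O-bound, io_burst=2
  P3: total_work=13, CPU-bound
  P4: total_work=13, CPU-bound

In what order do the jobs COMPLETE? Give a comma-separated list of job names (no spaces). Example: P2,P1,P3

Answer: P2,P1,P3,P4

Derivation:
t=0-3: P1@Q0 runs 3, rem=9, quantum used, demote→Q1. Q0=[P2,P3,P4] Q1=[P1] Q2=[]
t=3-5: P2@Q0 runs 2, rem=13, I/O yield, promote→Q0. Q0=[P3,P4,P2] Q1=[P1] Q2=[]
t=5-8: P3@Q0 runs 3, rem=10, quantum used, demote→Q1. Q0=[P4,P2] Q1=[P1,P3] Q2=[]
t=8-11: P4@Q0 runs 3, rem=10, quantum used, demote→Q1. Q0=[P2] Q1=[P1,P3,P4] Q2=[]
t=11-13: P2@Q0 runs 2, rem=11, I/O yield, promote→Q0. Q0=[P2] Q1=[P1,P3,P4] Q2=[]
t=13-15: P2@Q0 runs 2, rem=9, I/O yield, promote→Q0. Q0=[P2] Q1=[P1,P3,P4] Q2=[]
t=15-17: P2@Q0 runs 2, rem=7, I/O yield, promote→Q0. Q0=[P2] Q1=[P1,P3,P4] Q2=[]
t=17-19: P2@Q0 runs 2, rem=5, I/O yield, promote→Q0. Q0=[P2] Q1=[P1,P3,P4] Q2=[]
t=19-21: P2@Q0 runs 2, rem=3, I/O yield, promote→Q0. Q0=[P2] Q1=[P1,P3,P4] Q2=[]
t=21-23: P2@Q0 runs 2, rem=1, I/O yield, promote→Q0. Q0=[P2] Q1=[P1,P3,P4] Q2=[]
t=23-24: P2@Q0 runs 1, rem=0, completes. Q0=[] Q1=[P1,P3,P4] Q2=[]
t=24-30: P1@Q1 runs 6, rem=3, quantum used, demote→Q2. Q0=[] Q1=[P3,P4] Q2=[P1]
t=30-36: P3@Q1 runs 6, rem=4, quantum used, demote→Q2. Q0=[] Q1=[P4] Q2=[P1,P3]
t=36-42: P4@Q1 runs 6, rem=4, quantum used, demote→Q2. Q0=[] Q1=[] Q2=[P1,P3,P4]
t=42-45: P1@Q2 runs 3, rem=0, completes. Q0=[] Q1=[] Q2=[P3,P4]
t=45-49: P3@Q2 runs 4, rem=0, completes. Q0=[] Q1=[] Q2=[P4]
t=49-53: P4@Q2 runs 4, rem=0, completes. Q0=[] Q1=[] Q2=[]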